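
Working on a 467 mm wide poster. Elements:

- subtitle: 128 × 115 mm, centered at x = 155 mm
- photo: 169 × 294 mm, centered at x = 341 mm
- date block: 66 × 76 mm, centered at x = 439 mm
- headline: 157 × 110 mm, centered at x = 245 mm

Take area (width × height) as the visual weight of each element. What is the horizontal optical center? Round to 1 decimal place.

x ≈ 296.0

Taking area as weight: subtitle 128·115 = 14720, photo 169·294 = 49686, date block 66·76 = 5016, headline 157·110 = 17270. Sum 86692.
x: (14720·155 + 49686·341 + 5016·439 + 17270·245) / 86692 = 25657700 / 86692 ≈ 295.96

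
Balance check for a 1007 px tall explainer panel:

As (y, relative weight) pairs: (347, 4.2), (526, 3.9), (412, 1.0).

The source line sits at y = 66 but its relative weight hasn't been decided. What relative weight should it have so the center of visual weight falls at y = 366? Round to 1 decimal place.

w ≈ 2.0

Existing Σw = 9.1 (4.2 + 3.9 + 1.0); existing moment 4.2·347 + 3.9·526 + 1.0·412 = 3920.8.
Balance at y = 366 requires (3920.8 + w·66) / (9.1 + w) = 366.
Rearranging, w·(66 − 366) = 366·9.1 − 3920.8 = -590.2, so w ≈ -590.2/-300 = 1.97.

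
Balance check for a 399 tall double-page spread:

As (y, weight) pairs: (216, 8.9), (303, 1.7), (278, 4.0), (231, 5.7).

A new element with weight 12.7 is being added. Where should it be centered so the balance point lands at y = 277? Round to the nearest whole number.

y ≈ 337

After adding the new element, total weight = 8.9 + 1.7 + 4.0 + 5.7 + 12.7 = 33.0.
y: target moment 33.0×277 = 9141.0; current 8.9·216 + 1.7·303 + 4.0·278 + 5.7·231 = 4866.2; the new element supplies 4274.8, so y = 4274.8/12.7 ≈ 336.60.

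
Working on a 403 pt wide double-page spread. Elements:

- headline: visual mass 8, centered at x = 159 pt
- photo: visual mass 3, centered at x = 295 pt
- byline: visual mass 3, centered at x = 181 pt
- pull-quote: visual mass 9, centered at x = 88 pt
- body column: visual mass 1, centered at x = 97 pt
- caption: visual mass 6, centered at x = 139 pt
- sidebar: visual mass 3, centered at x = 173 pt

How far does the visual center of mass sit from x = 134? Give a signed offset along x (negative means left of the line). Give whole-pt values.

Weights sum to 8 + 3 + 3 + 9 + 1 + 6 + 3 = 33.
x-moment: 8·159 + 3·295 + 3·181 + 9·88 + 1·97 + 6·139 + 3·173 = 4942; centroid 4942/33 ≈ 149.76.
Difference: 149.76 − 134 ≈ 15.76.

≈ 16 pt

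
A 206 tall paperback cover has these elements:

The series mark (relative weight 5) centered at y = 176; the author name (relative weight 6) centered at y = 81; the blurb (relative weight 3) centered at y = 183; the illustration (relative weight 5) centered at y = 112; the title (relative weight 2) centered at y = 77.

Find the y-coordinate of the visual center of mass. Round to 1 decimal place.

y ≈ 125.2

Σw = 5 + 6 + 3 + 5 + 2 = 21.
y-moment: 5·176 + 6·81 + 3·183 + 5·112 + 2·77 = 2629; centroid 2629/21 ≈ 125.19.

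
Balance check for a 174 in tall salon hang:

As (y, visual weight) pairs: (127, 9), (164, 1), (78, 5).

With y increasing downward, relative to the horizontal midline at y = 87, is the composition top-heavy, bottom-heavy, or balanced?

Total weight = 9 + 1 + 5 = 15.
Σw·y = 9·127 + 1·164 + 5·78 = 1697, so ȳ = 1697/15 ≈ 113.13.
Since 113.1 is below (larger y than) 87, the composition reads bottom-heavy.

bottom-heavy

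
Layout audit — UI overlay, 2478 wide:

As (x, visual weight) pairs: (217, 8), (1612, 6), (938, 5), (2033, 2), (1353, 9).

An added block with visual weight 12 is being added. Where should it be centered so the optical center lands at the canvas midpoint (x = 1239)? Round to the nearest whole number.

x ≈ 1641

New total weight: (8 + 6 + 5 + 2 + 9) + 12 = 42.
x: need Σw·x = 42·1239 = 52038. Existing = 8·217 + 6·1612 + 5·938 + 2·2033 + 9·1353 = 32341. Remainder 19697 / 12 ≈ 1641.42.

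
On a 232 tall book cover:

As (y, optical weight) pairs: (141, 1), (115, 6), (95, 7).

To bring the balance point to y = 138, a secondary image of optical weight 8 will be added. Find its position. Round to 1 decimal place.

y ≈ 192.5

After adding the secondary image, total weight = 1 + 6 + 7 + 8 = 22.
y: need Σw·y = 22·138 = 3036. Existing = 1·141 + 6·115 + 7·95 = 1496. Remainder 1540 / 8 ≈ 192.50.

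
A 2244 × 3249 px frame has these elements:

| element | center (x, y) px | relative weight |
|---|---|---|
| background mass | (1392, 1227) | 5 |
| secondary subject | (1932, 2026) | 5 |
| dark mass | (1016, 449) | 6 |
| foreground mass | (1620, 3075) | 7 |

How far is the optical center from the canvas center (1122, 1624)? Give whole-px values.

≈ 384 px

Σw = 5 + 5 + 6 + 7 = 23.
Σw·x = 5·1392 + 5·1932 + 6·1016 + 7·1620 = 34056, so x̄ = 34056/23 ≈ 1480.70.
Σw·y = 5·1227 + 5·2026 + 6·449 + 7·3075 = 40484, so ȳ = 40484/23 ≈ 1760.17.
Relative to (1122, 1624): Δ = (358.70, 136.17); |Δ| = √(358.70² + 136.17²) ≈ 383.67.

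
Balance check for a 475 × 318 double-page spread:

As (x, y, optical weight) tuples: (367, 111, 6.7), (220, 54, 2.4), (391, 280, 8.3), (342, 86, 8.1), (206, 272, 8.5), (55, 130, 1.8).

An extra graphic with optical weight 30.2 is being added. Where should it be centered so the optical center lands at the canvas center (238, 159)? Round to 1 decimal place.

(160.8, 134.2)

New total weight: (6.7 + 2.4 + 8.3 + 8.1 + 8.5 + 1.8) + 30.2 = 66.0.
Along x: (10852.4 + 30.2·x) / 66.0 = 238 (existing moment 6.7·367 + 2.4·220 + 8.3·391 + 8.1·342 + 8.5·206 + 1.8·55 = 10852.4) ⇒ x = (15708.0 − 10852.4) / 30.2 ≈ 160.78.
Along y: (6439.9 + 30.2·y) / 66.0 = 159 (existing moment 6.7·111 + 2.4·54 + 8.3·280 + 8.1·86 + 8.5·272 + 1.8·130 = 6439.9) ⇒ y = (10494.0 − 6439.9) / 30.2 ≈ 134.24.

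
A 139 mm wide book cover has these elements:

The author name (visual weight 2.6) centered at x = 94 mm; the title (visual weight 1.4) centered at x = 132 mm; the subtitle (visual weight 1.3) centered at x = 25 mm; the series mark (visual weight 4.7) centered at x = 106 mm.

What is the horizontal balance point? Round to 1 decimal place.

Total weight = 2.6 + 1.4 + 1.3 + 4.7 = 10.0.
Σw·x = 2.6·94 + 1.4·132 + 1.3·25 + 4.7·106 = 959.9, so x̄ = 959.9/10.0 ≈ 95.99.

x ≈ 96.0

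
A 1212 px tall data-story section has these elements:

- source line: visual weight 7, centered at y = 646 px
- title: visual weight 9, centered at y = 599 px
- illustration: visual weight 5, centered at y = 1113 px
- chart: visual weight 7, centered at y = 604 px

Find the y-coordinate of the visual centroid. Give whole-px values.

y ≈ 704

Total weight = 7 + 9 + 5 + 7 = 28.
y: (7·646 + 9·599 + 5·1113 + 7·604) / 28 = 19706 / 28 ≈ 703.79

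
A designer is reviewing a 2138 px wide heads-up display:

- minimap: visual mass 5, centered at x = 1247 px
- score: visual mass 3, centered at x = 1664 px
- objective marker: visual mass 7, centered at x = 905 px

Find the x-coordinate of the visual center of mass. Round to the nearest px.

x ≈ 1171

Total weight = 5 + 3 + 7 = 15.
x: (5·1247 + 3·1664 + 7·905) / 15 = 17562 / 15 ≈ 1170.80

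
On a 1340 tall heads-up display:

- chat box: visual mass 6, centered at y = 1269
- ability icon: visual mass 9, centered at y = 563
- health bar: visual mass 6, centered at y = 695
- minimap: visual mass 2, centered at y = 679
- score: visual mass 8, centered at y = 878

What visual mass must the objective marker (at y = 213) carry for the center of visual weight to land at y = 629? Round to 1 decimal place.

Existing Σw = 31 (6 + 9 + 6 + 2 + 8); existing moment 6·1269 + 9·563 + 6·695 + 2·679 + 8·878 = 25233.
For the centroid to hit 629: (25233 + w·213) / (31 + w) = 629.
Solving: w = (629·31 − 25233) / (213 − 629) = -5734 / -416 ≈ 13.78.

w ≈ 13.8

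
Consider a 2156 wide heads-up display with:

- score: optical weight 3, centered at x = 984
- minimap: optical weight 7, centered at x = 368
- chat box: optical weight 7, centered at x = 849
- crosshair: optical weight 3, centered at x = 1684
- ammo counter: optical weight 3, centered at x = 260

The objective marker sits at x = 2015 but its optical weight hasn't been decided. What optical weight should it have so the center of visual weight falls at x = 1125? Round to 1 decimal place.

w ≈ 9.6

Fixed elements: Σw = 3 + 7 + 7 + 3 + 3 = 23, Σw·x = 3·984 + 7·368 + 7·849 + 3·1684 + 3·260 = 17303.
Balance at x = 1125 requires (17303 + w·2015) / (23 + w) = 1125.
Rearranging, w·(2015 − 1125) = 1125·23 − 17303 = 8572, so w ≈ 8572/890 = 9.63.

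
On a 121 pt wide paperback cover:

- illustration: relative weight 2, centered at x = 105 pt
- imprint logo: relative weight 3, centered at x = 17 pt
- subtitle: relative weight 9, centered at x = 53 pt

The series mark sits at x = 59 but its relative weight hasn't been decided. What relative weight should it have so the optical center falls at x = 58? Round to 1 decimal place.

w ≈ 74.0

Known weights sum to 2 + 3 + 9 = 14; their moment is 2·105 + 3·17 + 9·53 = 738.
For the centroid to hit 58: (738 + w·59) / (14 + w) = 58.
Solving: w = (58·14 − 738) / (59 − 58) = 74 / 1 ≈ 74.00.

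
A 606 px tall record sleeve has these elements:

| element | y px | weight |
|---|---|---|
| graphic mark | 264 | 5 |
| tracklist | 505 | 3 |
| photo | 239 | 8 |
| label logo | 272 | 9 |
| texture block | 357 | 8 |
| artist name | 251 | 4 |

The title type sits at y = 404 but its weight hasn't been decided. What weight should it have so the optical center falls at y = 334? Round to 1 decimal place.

w ≈ 18.6

Existing Σw = 37 (5 + 3 + 8 + 9 + 8 + 4); existing moment 5·264 + 3·505 + 8·239 + 9·272 + 8·357 + 4·251 = 11055.
Set Σw·y/Σw = 334: (11055 + 404w) = 334·(37 + w).
So w = (334·37 − 11055)/(404 − 334) = 1303/70 ≈ 18.61.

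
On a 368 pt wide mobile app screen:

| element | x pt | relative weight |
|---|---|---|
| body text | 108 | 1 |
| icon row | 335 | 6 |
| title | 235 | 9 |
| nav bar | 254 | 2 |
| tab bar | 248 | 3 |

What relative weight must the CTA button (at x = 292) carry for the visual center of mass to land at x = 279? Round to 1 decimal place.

Fixed elements: Σw = 1 + 6 + 9 + 2 + 3 = 21, Σw·x = 1·108 + 6·335 + 9·235 + 2·254 + 3·248 = 5485.
For the centroid to hit 279: (5485 + w·292) / (21 + w) = 279.
Solving: w = (279·21 − 5485) / (292 − 279) = 374 / 13 ≈ 28.77.

w ≈ 28.8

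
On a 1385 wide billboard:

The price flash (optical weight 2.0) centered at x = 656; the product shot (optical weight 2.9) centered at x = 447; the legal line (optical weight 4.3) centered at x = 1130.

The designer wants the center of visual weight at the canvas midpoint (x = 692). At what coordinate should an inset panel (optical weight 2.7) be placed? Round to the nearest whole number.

New total weight: (2.0 + 2.9 + 4.3) + 2.7 = 11.9.
x: target moment 11.9×692 = 8234.8; current 2.0·656 + 2.9·447 + 4.3·1130 = 7467.3; the inset panel supplies 767.5, so x = 767.5/2.7 ≈ 284.26.

x ≈ 284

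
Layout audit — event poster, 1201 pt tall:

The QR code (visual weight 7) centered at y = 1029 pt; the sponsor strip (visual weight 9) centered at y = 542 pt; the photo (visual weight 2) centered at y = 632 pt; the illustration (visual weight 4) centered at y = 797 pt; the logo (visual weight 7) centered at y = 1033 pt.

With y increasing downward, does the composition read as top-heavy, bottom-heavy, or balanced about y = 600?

Weights sum to 7 + 9 + 2 + 4 + 7 = 29.
y-moment: 7·1029 + 9·542 + 2·632 + 4·797 + 7·1033 = 23764; centroid 23764/29 ≈ 819.45.
819.4 lies below (larger y than) the midline 600, so the layout is bottom-heavy.

bottom-heavy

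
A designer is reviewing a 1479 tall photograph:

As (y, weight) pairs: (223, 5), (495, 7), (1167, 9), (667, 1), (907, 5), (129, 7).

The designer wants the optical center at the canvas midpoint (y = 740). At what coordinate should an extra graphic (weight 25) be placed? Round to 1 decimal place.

y ≈ 898.9

New total weight: (5 + 7 + 9 + 1 + 5 + 7) + 25 = 59.
y: need Σw·y = 59·740 = 43660. Existing = 5·223 + 7·495 + 9·1167 + 1·667 + 5·907 + 7·129 = 21188. Remainder 22472 / 25 ≈ 898.88.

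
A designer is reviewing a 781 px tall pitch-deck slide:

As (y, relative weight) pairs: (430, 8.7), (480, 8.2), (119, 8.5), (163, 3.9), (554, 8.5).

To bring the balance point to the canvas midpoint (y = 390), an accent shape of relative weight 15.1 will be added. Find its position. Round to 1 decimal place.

y ≈ 436.9

New total weight: (8.7 + 8.2 + 8.5 + 3.9 + 8.5) + 15.1 = 52.9.
y: target moment 52.9×390 = 20631.0; current 8.7·430 + 8.2·480 + 8.5·119 + 3.9·163 + 8.5·554 = 14033.2; the accent shape supplies 6597.8, so y = 6597.8/15.1 ≈ 436.94.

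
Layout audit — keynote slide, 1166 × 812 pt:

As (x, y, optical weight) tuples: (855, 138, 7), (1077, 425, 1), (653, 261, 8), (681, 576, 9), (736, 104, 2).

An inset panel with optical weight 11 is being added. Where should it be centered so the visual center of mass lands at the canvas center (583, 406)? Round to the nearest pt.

With the inset panel, Σw becomes 7 + 1 + 8 + 9 + 2 + 11 = 38.
Along x: (19887 + 11·x) / 38 = 583 (existing moment 7·855 + 1·1077 + 8·653 + 9·681 + 2·736 = 19887) ⇒ x = (22154 − 19887) / 11 ≈ 206.09.
Along y: (8871 + 11·y) / 38 = 406 (existing moment 7·138 + 1·425 + 8·261 + 9·576 + 2·104 = 8871) ⇒ y = (15428 − 8871) / 11 ≈ 596.09.

(206, 596)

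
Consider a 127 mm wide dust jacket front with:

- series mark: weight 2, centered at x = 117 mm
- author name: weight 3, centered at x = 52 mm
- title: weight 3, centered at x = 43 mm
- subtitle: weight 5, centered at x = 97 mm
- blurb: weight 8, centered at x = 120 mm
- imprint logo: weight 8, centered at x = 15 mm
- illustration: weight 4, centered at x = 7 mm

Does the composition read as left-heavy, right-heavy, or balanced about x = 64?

balanced

Weights sum to 2 + 3 + 3 + 5 + 8 + 8 + 4 = 33.
x: moment 2112 / weight 33 ≈ 64.00
The centroid 64.00 matches the midline at 64, so the layout is balanced.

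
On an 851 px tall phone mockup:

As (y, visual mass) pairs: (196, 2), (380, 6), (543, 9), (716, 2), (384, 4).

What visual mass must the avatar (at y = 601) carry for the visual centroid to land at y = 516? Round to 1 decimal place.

w ≈ 15.8

Known weights sum to 2 + 6 + 9 + 2 + 4 = 23; their moment is 2·196 + 6·380 + 9·543 + 2·716 + 4·384 = 10527.
For the centroid to hit 516: (10527 + w·601) / (23 + w) = 516.
Solving: w = (516·23 − 10527) / (601 − 516) = 1341 / 85 ≈ 15.78.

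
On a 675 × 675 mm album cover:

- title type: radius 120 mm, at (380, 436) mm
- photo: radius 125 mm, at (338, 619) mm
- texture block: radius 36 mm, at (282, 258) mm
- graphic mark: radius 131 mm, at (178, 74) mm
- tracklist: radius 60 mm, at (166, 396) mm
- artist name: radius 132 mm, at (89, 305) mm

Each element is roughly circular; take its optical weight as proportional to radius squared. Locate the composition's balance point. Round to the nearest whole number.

(235, 350)

Weights ∝ r²: title type 120² = 14400, photo 125² = 15625, texture block 36² = 1296, graphic mark 131² = 17161, tracklist 60² = 3600, artist name 132² = 17424; Σw = 69506.
Σw·x = 16321716; x̄ = 16321716/69506 ≈ 234.82.
y: moment 24294477 / weight 69506 ≈ 349.53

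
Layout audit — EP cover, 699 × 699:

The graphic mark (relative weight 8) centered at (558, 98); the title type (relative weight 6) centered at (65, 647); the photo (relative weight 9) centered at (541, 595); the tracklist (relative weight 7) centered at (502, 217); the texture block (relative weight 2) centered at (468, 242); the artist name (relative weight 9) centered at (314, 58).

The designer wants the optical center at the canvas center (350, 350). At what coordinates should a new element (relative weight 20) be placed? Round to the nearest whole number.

(218, 440)

With the new element, Σw becomes 8 + 6 + 9 + 7 + 2 + 9 + 20 = 61.
Along x: (16999 + 20·x) / 61 = 350 (existing moment 8·558 + 6·65 + 9·541 + 7·502 + 2·468 + 9·314 = 16999) ⇒ x = (21350 − 16999) / 20 ≈ 217.55.
Along y: (12546 + 20·y) / 61 = 350 (existing moment 8·98 + 6·647 + 9·595 + 7·217 + 2·242 + 9·58 = 12546) ⇒ y = (21350 − 12546) / 20 ≈ 440.20.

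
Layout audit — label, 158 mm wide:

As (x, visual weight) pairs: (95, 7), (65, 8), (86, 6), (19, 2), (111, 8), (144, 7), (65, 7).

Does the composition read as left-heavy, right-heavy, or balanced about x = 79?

Weights sum to 7 + 8 + 6 + 2 + 8 + 7 + 7 = 45.
Σw·x = 4090; x̄ = 4090/45 ≈ 90.89.
90.9 vs midline 79 → right-heavy.

right-heavy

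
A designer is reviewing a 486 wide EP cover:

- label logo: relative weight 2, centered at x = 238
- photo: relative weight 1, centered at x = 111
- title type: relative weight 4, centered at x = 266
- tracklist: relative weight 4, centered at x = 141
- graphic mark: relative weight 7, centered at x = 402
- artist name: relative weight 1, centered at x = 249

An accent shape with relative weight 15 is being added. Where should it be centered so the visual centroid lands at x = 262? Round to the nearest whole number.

x ≈ 242

After adding the accent shape, total weight = 2 + 1 + 4 + 4 + 7 + 1 + 15 = 34.
x: target moment 34×262 = 8908; current 2·238 + 1·111 + 4·266 + 4·141 + 7·402 + 1·249 = 5278; the accent shape supplies 3630, so x = 3630/15 ≈ 242.00.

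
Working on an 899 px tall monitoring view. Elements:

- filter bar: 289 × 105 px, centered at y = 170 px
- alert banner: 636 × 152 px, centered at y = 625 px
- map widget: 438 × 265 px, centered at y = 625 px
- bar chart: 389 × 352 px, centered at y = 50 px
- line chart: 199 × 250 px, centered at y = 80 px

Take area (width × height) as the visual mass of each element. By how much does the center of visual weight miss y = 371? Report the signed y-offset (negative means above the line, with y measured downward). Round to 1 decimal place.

Taking area as weight: filter bar 289·105 = 30345, alert banner 636·152 = 96672, map widget 438·265 = 116070, bar chart 389·352 = 136928, line chart 199·250 = 49750. Sum 429765.
y: (30345·170 + 96672·625 + 116070·625 + 136928·50 + 49750·80) / 429765 = 148948800 / 429765 ≈ 346.58
Against y = 371, that's 346.58 − 371 = -24.42.

≈ -24.4 px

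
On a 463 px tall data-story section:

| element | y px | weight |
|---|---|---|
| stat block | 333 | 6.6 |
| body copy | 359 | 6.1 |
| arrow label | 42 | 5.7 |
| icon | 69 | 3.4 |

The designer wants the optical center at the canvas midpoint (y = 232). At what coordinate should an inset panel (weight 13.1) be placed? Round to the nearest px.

y ≈ 247

New total weight: (6.6 + 6.1 + 5.7 + 3.4) + 13.1 = 34.9.
y: target moment 34.9×232 = 8096.8; current 6.6·333 + 6.1·359 + 5.7·42 + 3.4·69 = 4861.7; the inset panel supplies 3235.1, so y = 3235.1/13.1 ≈ 246.95.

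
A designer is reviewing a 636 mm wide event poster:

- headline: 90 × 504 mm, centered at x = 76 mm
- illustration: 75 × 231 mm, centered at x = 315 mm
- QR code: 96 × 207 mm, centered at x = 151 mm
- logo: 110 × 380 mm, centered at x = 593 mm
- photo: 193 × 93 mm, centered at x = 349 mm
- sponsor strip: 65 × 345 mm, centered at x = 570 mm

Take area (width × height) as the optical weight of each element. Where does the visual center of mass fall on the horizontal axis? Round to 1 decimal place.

Taking area as weight: headline 90·504 = 45360, illustration 75·231 = 17325, QR code 96·207 = 19872, logo 110·380 = 41800, photo 193·93 = 17949, sponsor strip 65·345 = 22425. Sum 164731.
x: moment 55739258 / weight 164731 ≈ 338.37

x ≈ 338.4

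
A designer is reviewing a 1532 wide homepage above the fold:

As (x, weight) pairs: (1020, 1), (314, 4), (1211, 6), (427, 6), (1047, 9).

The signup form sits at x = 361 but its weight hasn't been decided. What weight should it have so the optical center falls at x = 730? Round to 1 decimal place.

w ≈ 6.9

Existing Σw = 26 (1 + 4 + 6 + 6 + 9); existing moment 1·1020 + 4·314 + 6·1211 + 6·427 + 9·1047 = 21527.
Set Σw·x/Σw = 730: (21527 + 361w) = 730·(26 + w).
Solving: w = (730·26 − 21527) / (361 − 730) = -2547 / -369 ≈ 6.90.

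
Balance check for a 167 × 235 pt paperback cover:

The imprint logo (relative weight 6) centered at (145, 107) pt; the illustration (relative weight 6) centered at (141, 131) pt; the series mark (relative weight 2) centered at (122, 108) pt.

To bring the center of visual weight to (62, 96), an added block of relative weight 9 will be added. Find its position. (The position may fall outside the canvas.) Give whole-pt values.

(-59, 63)

After adding the added block, total weight = 6 + 6 + 2 + 9 = 23.
x: target moment 23×62 = 1426; current 6·145 + 6·141 + 2·122 = 1960; the added block supplies -534, so x = -534/9 ≈ -59.33.
y: target moment 23×96 = 2208; current 6·107 + 6·131 + 2·108 = 1644; the added block supplies 564, so y = 564/9 ≈ 62.67.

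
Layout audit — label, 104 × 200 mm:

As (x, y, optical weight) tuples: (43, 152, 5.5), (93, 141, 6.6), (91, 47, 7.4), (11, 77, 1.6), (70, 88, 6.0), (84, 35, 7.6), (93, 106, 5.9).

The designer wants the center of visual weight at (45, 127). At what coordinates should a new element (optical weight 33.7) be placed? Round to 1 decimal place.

(5.8, 171.5)

With the new element, Σw becomes 5.5 + 6.6 + 7.4 + 1.6 + 6.0 + 7.6 + 5.9 + 33.7 = 74.3.
x: target moment 74.3×45 = 3343.5; current 5.5·43 + 6.6·93 + 7.4·91 + 1.6·11 + 6.0·70 + 7.6·84 + 5.9·93 = 3148.4; the new element supplies 195.1, so x = 195.1/33.7 ≈ 5.79.
y: target moment 74.3×127 = 9436.1; current 5.5·152 + 6.6·141 + 7.4·47 + 1.6·77 + 6.0·88 + 7.6·35 + 5.9·106 = 3657.0; the new element supplies 5779.1, so y = 5779.1/33.7 ≈ 171.49.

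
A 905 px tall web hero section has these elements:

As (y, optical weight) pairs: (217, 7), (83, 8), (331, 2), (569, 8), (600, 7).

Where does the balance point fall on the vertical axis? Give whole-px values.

Total weight = 7 + 8 + 2 + 8 + 7 = 32.
Σw·y = 7·217 + 8·83 + 2·331 + 8·569 + 7·600 = 11597, so ȳ = 11597/32 ≈ 362.41.

y ≈ 362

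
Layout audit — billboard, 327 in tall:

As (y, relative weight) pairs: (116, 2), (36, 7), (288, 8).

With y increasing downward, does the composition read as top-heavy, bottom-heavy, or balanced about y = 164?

Σw = 2 + 7 + 8 = 17.
y-moment: 2·116 + 7·36 + 8·288 = 2788; centroid 2788/17 ≈ 164.00.
164.00 = 164 exactly: balanced.

balanced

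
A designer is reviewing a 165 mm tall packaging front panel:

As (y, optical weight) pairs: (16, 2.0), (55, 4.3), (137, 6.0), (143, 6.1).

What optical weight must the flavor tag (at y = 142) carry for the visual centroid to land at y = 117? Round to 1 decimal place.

w ≈ 7.6

Fixed elements: Σw = 2.0 + 4.3 + 6.0 + 6.1 = 18.4, Σw·y = 2.0·16 + 4.3·55 + 6.0·137 + 6.1·143 = 1962.8.
For the centroid to hit 117: (1962.8 + w·142) / (18.4 + w) = 117.
Rearranging, w·(142 − 117) = 117·18.4 − 1962.8 = 190.0, so w ≈ 190.0/25 = 7.60.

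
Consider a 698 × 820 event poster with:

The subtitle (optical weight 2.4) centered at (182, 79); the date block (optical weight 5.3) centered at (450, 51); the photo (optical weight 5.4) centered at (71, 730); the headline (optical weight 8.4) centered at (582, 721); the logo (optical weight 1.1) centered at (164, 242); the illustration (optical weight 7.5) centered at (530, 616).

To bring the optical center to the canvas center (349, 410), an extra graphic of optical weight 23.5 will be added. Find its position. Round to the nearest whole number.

(275, 282)

With the extra graphic, Σw becomes 2.4 + 5.3 + 5.4 + 8.4 + 1.1 + 7.5 + 23.5 = 53.6.
Along x: (12249.4 + 23.5·x) / 53.6 = 349 (existing moment 2.4·182 + 5.3·450 + 5.4·71 + 8.4·582 + 1.1·164 + 7.5·530 = 12249.4) ⇒ x = (18706.4 − 12249.4) / 23.5 ≈ 274.77.
Along y: (15344.5 + 23.5·y) / 53.6 = 410 (existing moment 2.4·79 + 5.3·51 + 5.4·730 + 8.4·721 + 1.1·242 + 7.5·616 = 15344.5) ⇒ y = (21976.0 − 15344.5) / 23.5 ≈ 282.19.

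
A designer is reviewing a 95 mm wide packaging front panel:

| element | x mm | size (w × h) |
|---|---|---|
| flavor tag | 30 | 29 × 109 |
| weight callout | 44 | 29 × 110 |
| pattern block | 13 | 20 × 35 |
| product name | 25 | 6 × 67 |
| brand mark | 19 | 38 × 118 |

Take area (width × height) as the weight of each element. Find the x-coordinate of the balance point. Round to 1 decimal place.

Areas → weights: flavor tag 29·109 = 3161, weight callout 29·110 = 3190, pattern block 20·35 = 700, product name 6·67 = 402, brand mark 38·118 = 4484; Σw = 11937.
x-moment: 3161·30 + 3190·44 + 700·13 + 402·25 + 4484·19 = 339536; centroid 339536/11937 ≈ 28.44.

x ≈ 28.4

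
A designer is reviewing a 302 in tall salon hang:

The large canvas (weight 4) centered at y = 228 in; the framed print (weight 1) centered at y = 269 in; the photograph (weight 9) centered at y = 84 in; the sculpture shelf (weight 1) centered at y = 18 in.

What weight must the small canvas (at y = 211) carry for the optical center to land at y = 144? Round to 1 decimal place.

Known weights sum to 4 + 1 + 9 + 1 = 15; their moment is 4·228 + 1·269 + 9·84 + 1·18 = 1955.
Balance at y = 144 requires (1955 + w·211) / (15 + w) = 144.
Rearranging, w·(211 − 144) = 144·15 − 1955 = 205, so w ≈ 205/67 = 3.06.

w ≈ 3.1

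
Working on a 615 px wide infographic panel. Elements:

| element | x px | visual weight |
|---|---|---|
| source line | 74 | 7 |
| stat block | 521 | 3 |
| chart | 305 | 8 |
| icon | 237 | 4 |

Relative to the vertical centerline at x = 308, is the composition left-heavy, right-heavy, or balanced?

Weights sum to 7 + 3 + 8 + 4 = 22.
Σw·x = 7·74 + 3·521 + 8·305 + 4·237 = 5469, so x̄ = 5469/22 ≈ 248.59.
248.6 lies left of the midline 308, so the layout is left-heavy.

left-heavy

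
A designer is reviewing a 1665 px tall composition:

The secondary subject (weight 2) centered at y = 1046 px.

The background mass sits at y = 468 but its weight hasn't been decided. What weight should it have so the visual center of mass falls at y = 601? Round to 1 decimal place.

Known: weight 2 with moment 2·1046 = 2092.
Balance at y = 601 requires (2092 + w·468) / (2 + w) = 601.
Rearranging, w·(468 − 601) = 601·2 − 2092 = -890, so w ≈ -890/-133 = 6.69.

w ≈ 6.7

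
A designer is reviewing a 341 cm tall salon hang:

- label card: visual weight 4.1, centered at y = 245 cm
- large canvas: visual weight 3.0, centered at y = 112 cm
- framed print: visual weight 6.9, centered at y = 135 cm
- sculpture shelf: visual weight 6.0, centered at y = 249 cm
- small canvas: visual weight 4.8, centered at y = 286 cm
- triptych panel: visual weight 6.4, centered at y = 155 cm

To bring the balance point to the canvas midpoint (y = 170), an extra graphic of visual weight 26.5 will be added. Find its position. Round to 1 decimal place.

y ≈ 138.8

With the extra graphic, Σw becomes 4.1 + 3.0 + 6.9 + 6.0 + 4.8 + 6.4 + 26.5 = 57.7.
Along y: (6130.8 + 26.5·y) / 57.7 = 170 (existing moment 4.1·245 + 3.0·112 + 6.9·135 + 6.0·249 + 4.8·286 + 6.4·155 = 6130.8) ⇒ y = (9809.0 − 6130.8) / 26.5 ≈ 138.80.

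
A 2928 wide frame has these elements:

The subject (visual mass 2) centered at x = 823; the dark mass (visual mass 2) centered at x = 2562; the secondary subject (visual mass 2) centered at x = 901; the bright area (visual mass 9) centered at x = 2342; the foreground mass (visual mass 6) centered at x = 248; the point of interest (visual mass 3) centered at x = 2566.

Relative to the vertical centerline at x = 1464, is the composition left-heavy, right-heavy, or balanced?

Σw = 2 + 2 + 2 + 9 + 6 + 3 = 24.
x: moment 38836 / weight 24 ≈ 1618.17
Since 1618.2 is right of 1464, the composition reads right-heavy.

right-heavy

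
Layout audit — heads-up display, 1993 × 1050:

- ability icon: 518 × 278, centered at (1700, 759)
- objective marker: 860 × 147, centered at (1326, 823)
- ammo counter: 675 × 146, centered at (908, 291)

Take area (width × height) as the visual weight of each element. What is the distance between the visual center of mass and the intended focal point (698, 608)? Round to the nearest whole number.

≈ 664

Taking area as weight: ability icon 518·278 = 144004, objective marker 860·147 = 126420, ammo counter 675·146 = 98550. Sum 368974.
x-moment: 144004·1700 + 126420·1326 + 98550·908 = 501923120; centroid 501923120/368974 ≈ 1360.32.
y-moment: 144004·759 + 126420·823 + 98550·291 = 242020746; centroid 242020746/368974 ≈ 655.93.
Offset from (698, 608): Δx ≈ 662.32, Δy ≈ 47.93; distance = √(Δx² + Δy²) ≈ 664.05.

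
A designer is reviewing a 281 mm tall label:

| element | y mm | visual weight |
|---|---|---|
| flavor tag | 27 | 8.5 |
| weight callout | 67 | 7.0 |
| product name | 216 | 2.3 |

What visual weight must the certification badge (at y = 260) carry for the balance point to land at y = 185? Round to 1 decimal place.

Fixed elements: Σw = 8.5 + 7.0 + 2.3 = 17.8, Σw·y = 8.5·27 + 7.0·67 + 2.3·216 = 1195.3.
For the centroid to hit 185: (1195.3 + w·260) / (17.8 + w) = 185.
Solving: w = (185·17.8 − 1195.3) / (260 − 185) = 2097.7 / 75 ≈ 27.97.

w ≈ 28.0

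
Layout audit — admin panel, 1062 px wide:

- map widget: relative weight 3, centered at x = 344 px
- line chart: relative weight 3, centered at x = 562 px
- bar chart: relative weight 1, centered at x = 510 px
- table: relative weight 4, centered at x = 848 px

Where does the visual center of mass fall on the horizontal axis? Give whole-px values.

Weights sum to 3 + 3 + 1 + 4 = 11.
x-moment: 3·344 + 3·562 + 1·510 + 4·848 = 6620; centroid 6620/11 ≈ 601.82.

x ≈ 602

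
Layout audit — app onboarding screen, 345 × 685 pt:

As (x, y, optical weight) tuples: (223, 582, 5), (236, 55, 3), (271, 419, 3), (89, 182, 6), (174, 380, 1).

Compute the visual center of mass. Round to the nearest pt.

(186, 322)

Weights sum to 5 + 3 + 3 + 6 + 1 = 18.
Σw·x = 5·223 + 3·236 + 3·271 + 6·89 + 1·174 = 3344, so x̄ = 3344/18 ≈ 185.78.
Σw·y = 5·582 + 3·55 + 3·419 + 6·182 + 1·380 = 5804, so ȳ = 5804/18 ≈ 322.44.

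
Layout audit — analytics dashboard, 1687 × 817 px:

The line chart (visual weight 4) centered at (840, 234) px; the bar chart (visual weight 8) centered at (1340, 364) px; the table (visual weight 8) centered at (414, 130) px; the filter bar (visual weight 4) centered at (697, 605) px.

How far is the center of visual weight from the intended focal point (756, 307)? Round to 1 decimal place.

Total weight = 4 + 8 + 8 + 4 = 24.
Σw·x = 4·840 + 8·1340 + 8·414 + 4·697 = 20180, so x̄ = 20180/24 ≈ 840.83.
Σw·y = 4·234 + 8·364 + 8·130 + 4·605 = 7308, so ȳ = 7308/24 ≈ 304.50.
Relative to (756, 307): Δ = (84.83, -2.50); |Δ| = √(84.83² + -2.50²) ≈ 84.87.

≈ 84.9 px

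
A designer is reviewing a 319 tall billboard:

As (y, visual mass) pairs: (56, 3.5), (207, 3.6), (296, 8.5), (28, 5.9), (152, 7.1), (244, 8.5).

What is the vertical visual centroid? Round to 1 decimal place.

Σw = 3.5 + 3.6 + 8.5 + 5.9 + 7.1 + 8.5 = 37.1.
y: moment 6775.6 / weight 37.1 ≈ 182.63

y ≈ 182.6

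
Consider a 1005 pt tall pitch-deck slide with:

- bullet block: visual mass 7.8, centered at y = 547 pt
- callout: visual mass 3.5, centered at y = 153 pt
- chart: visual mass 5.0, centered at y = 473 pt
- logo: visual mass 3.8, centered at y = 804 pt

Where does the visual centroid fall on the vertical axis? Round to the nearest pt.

y ≈ 509

Weights sum to 7.8 + 3.5 + 5.0 + 3.8 = 20.1.
Σw·y = 7.8·547 + 3.5·153 + 5.0·473 + 3.8·804 = 10222.3, so ȳ = 10222.3/20.1 ≈ 508.57.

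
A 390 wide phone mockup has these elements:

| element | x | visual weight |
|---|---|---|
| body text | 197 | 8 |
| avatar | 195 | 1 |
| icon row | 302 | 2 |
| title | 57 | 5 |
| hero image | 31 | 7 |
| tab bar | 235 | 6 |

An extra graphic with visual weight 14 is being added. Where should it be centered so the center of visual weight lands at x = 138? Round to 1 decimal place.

After adding the extra graphic, total weight = 8 + 1 + 2 + 5 + 7 + 6 + 14 = 43.
x: need Σw·x = 43·138 = 5934. Existing = 8·197 + 1·195 + 2·302 + 5·57 + 7·31 + 6·235 = 4287. Remainder 1647 / 14 ≈ 117.64.

x ≈ 117.6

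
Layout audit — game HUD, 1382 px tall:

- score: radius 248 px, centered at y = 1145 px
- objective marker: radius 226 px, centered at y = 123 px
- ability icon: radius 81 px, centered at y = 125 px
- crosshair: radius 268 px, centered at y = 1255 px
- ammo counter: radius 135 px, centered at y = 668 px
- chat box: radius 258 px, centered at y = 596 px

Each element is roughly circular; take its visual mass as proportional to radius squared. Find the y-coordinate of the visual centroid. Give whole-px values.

y ≈ 796

Weights ∝ r²: score 248² = 61504, objective marker 226² = 51076, ability icon 81² = 6561, crosshair 268² = 71824, ammo counter 135² = 18225, chat box 258² = 66564; Σw = 275754.
y: moment 219510117 / weight 275754 ≈ 796.04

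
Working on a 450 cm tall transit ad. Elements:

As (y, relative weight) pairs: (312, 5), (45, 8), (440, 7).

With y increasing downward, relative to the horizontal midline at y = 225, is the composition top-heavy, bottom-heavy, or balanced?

Weights sum to 5 + 8 + 7 = 20.
y: (5·312 + 8·45 + 7·440) / 20 = 5000 / 20 ≈ 250.00
Since 250.0 is below (larger y than) 225, the composition reads bottom-heavy.

bottom-heavy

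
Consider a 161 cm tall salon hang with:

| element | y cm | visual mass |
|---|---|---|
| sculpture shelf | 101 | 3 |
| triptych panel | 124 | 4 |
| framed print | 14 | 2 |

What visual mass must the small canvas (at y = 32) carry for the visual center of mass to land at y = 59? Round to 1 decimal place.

w ≈ 11.0

Known weights sum to 3 + 4 + 2 = 9; their moment is 3·101 + 4·124 + 2·14 = 827.
Set Σw·y/Σw = 59: (827 + 32w) = 59·(9 + w).
Solving: w = (59·9 − 827) / (32 − 59) = -296 / -27 ≈ 10.96.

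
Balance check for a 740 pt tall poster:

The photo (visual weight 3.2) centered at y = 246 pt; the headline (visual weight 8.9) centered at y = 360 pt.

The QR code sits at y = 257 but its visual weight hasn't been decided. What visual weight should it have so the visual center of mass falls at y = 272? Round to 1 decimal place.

w ≈ 46.7

Fixed elements: Σw = 3.2 + 8.9 = 12.1, Σw·y = 3.2·246 + 8.9·360 = 3991.2.
For the centroid to hit 272: (3991.2 + w·257) / (12.1 + w) = 272.
Rearranging, w·(257 − 272) = 272·12.1 − 3991.2 = -700.0, so w ≈ -700.0/-15 = 46.67.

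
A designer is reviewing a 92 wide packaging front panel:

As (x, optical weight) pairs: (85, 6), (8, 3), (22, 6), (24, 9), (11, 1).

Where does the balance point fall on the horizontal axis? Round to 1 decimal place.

x ≈ 35.7

Weights sum to 6 + 3 + 6 + 9 + 1 = 25.
x: (6·85 + 3·8 + 6·22 + 9·24 + 1·11) / 25 = 893 / 25 ≈ 35.72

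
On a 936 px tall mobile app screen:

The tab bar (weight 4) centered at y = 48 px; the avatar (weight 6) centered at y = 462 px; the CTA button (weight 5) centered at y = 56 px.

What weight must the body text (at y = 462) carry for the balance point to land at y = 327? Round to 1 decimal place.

w ≈ 12.3

Fixed elements: Σw = 4 + 6 + 5 = 15, Σw·y = 4·48 + 6·462 + 5·56 = 3244.
Balance at y = 327 requires (3244 + w·462) / (15 + w) = 327.
So w = (327·15 − 3244)/(462 − 327) = 1661/135 ≈ 12.30.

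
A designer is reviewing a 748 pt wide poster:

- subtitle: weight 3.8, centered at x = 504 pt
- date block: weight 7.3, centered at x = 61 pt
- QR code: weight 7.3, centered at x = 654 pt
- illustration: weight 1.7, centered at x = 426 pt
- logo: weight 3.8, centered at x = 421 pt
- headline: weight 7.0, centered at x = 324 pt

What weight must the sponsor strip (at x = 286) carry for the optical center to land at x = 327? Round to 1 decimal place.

Existing Σw = 30.9 (3.8 + 7.3 + 7.3 + 1.7 + 3.8 + 7.0); existing moment 3.8·504 + 7.3·61 + 7.3·654 + 1.7·426 + 3.8·421 + 7.0·324 = 11726.7.
For the centroid to hit 327: (11726.7 + w·286) / (30.9 + w) = 327.
So w = (327·30.9 − 11726.7)/(286 − 327) = -1622.4/-41 ≈ 39.57.

w ≈ 39.6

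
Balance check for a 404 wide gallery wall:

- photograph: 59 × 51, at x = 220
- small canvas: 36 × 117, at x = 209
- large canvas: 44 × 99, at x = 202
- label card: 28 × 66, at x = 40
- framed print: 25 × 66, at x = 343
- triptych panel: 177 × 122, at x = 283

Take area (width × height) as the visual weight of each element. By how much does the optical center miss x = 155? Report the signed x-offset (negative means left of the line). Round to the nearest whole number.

≈ 95

Areas → weights: photograph 59·51 = 3009, small canvas 36·117 = 4212, large canvas 44·99 = 4356, label card 28·66 = 1848, framed print 25·66 = 1650, triptych panel 177·122 = 21594; Σw = 36669.
Σw·x = 9173172; x̄ = 9173172/36669 ≈ 250.16.
Against x = 155, that's 250.16 − 155 = 95.16.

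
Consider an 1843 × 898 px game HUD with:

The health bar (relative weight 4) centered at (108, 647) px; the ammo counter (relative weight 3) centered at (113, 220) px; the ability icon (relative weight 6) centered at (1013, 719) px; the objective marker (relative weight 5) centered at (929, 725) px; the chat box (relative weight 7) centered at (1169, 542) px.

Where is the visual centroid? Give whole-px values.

Σw = 4 + 3 + 6 + 5 + 7 = 25.
x: (4·108 + 3·113 + 6·1013 + 5·929 + 7·1169) / 25 = 19677 / 25 ≈ 787.08
y: (4·647 + 3·220 + 6·719 + 5·725 + 7·542) / 25 = 14981 / 25 ≈ 599.24

(787, 599)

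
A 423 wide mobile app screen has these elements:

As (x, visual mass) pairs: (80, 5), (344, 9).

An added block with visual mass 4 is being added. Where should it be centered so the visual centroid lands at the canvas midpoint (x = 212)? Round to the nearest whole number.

With the added block, Σw becomes 5 + 9 + 4 = 18.
x: target moment 18×212 = 3816; current 5·80 + 9·344 = 3496; the added block supplies 320, so x = 320/4 ≈ 80.00.

x ≈ 80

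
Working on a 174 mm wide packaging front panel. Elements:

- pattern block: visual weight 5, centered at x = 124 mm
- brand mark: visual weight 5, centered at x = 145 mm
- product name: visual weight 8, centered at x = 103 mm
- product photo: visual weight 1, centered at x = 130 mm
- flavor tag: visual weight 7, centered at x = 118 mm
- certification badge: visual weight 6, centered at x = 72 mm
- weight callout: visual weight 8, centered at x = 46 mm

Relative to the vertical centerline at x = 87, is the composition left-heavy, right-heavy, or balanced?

right-heavy

Weights sum to 5 + 5 + 8 + 1 + 7 + 6 + 8 = 40.
x: (5·124 + 5·145 + 8·103 + 1·130 + 7·118 + 6·72 + 8·46) / 40 = 3925 / 40 ≈ 98.12
98.1 vs midline 87 → right-heavy.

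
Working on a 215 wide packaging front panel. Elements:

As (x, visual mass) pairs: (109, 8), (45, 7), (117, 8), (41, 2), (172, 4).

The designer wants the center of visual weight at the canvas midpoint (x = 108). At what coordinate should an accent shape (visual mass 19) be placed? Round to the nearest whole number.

New total weight: (8 + 7 + 8 + 2 + 4) + 19 = 48.
x: need Σw·x = 48·108 = 5184. Existing = 8·109 + 7·45 + 8·117 + 2·41 + 4·172 = 2893. Remainder 2291 / 19 ≈ 120.58.

x ≈ 121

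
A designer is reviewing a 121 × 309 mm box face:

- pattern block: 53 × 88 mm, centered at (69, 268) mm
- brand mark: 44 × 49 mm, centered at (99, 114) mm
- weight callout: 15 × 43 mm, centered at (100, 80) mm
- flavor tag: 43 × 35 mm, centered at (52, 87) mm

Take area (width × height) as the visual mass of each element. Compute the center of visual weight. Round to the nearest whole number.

(76, 187)

Areas: pattern block 53·88 = 4664, brand mark 44·49 = 2156, weight callout 15·43 = 645, flavor tag 43·35 = 1505. Total weight = 8970.
x: (4664·69 + 2156·99 + 645·100 + 1505·52) / 8970 = 678020 / 8970 ≈ 75.59
y: (4664·268 + 2156·114 + 645·80 + 1505·87) / 8970 = 1678271 / 8970 ≈ 187.10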